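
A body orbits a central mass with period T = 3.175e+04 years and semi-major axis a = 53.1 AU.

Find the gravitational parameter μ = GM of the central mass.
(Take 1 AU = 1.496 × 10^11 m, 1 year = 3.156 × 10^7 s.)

Convert to SI: T = 3.175e+04 years = 1.00203e+12 s; a = 53.1 AU = 7.94376e+12 m.
GM = 4π² · a³ / T².
GM = 4π² · (7.94376e+12)³ / (1.00203e+12)² m³/s² ≈ 1.971e+16 m³/s² = 1.971 × 10^16 m³/s².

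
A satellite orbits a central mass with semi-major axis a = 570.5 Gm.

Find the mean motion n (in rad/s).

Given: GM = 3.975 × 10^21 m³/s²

Convert to SI: a = 570.5 Gm = 5.705e+11 m.
n = √(GM / a³).
n = √(3.975e+21 / (5.705e+11)³) rad/s ≈ 1.463e-07 rad/s.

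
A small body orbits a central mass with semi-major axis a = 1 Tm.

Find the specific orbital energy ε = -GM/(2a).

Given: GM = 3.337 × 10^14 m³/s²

Convert to SI: a = 1 Tm = 1e+12 m.
ε = −GM / (2a).
ε = −3.337e+14 / (2 · 1e+12) J/kg ≈ -166.8 J/kg = -166.8 J/kg.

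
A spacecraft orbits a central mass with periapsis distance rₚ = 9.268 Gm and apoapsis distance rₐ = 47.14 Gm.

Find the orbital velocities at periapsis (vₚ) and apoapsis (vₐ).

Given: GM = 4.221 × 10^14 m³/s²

Convert to SI: rₚ = 9.268 Gm = 9.268e+09 m; rₐ = 47.14 Gm = 4.714e+10 m.
Use the vis-viva equation v² = GM(2/r − 1/a) with a = (rₚ + rₐ)/2 = (9.268e+09 + 4.714e+10)/2 = 2.8204e+10 m.
vₚ = √(GM · (2/rₚ − 1/a)) = √(4.221e+14 · (2/9.268e+09 − 1/2.8204e+10)) m/s ≈ 275.9 m/s = 275.9 m/s.
vₐ = √(GM · (2/rₐ − 1/a)) = √(4.221e+14 · (2/4.714e+10 − 1/2.8204e+10)) m/s ≈ 54.24 m/s = 54.24 m/s.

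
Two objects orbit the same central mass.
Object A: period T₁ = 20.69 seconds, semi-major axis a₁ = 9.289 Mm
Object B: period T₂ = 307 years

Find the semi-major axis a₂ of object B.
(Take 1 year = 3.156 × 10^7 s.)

Convert to SI: a₁ = 9.289 Mm = 9.289e+06 m; T₂ = 307 years = 9.68892e+09 s.
Kepler's third law: (T₁/T₂)² = (a₁/a₂)³ ⇒ a₂ = a₁ · (T₂/T₁)^(2/3).
T₂/T₁ = 9.68892e+09 / 20.69 = 4.6829e+08.
a₂ = 9.289e+06 · (4.6829e+08)^(2/3) m ≈ 5.602e+12 m = 5.602 Tm.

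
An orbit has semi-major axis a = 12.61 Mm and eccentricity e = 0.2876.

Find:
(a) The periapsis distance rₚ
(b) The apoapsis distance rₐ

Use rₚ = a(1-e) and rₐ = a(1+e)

Convert to SI: a = 12.61 Mm = 1.261e+07 m.
(a) rₚ = a(1 − e) = 1.261e+07 · (1 − 0.2876) = 1.261e+07 · 0.7124 ≈ 8.983e+06 m = 8.983 Mm.
(b) rₐ = a(1 + e) = 1.261e+07 · (1 + 0.2876) = 1.261e+07 · 1.2876 ≈ 1.624e+07 m = 16.24 Mm.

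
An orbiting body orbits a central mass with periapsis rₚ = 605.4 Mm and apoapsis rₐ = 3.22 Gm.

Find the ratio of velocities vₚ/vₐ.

Convert to SI: rₚ = 605.4 Mm = 6.054e+08 m; rₐ = 3.22 Gm = 3.22e+09 m.
Conservation of angular momentum gives rₚvₚ = rₐvₐ, so vₚ/vₐ = rₐ/rₚ.
vₚ/vₐ = 3.22e+09 / 6.054e+08 ≈ 5.319.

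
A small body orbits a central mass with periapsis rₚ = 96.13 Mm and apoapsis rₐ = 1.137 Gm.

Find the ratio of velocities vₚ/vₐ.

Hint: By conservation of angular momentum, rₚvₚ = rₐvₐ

Convert to SI: rₚ = 96.13 Mm = 9.613e+07 m; rₐ = 1.137 Gm = 1.137e+09 m.
Conservation of angular momentum gives rₚvₚ = rₐvₐ, so vₚ/vₐ = rₐ/rₚ.
vₚ/vₐ = 1.137e+09 / 9.613e+07 ≈ 11.83.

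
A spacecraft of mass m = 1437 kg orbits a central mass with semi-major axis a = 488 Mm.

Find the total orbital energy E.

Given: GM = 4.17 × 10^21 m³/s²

Convert to SI: a = 488 Mm = 4.88e+08 m.
E = −GMm / (2a).
E = −4.17e+21 · 1437 / (2 · 4.88e+08) J ≈ -6.14e+15 J = -6.14 PJ.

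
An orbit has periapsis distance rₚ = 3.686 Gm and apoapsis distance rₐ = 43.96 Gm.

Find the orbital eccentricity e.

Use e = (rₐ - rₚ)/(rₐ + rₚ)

Convert to SI: rₚ = 3.686 Gm = 3.686e+09 m; rₐ = 43.96 Gm = 4.396e+10 m.
e = (rₐ − rₚ) / (rₐ + rₚ).
e = (4.396e+10 − 3.686e+09) / (4.396e+10 + 3.686e+09) = 4.0274e+10 / 4.7646e+10 ≈ 0.8453.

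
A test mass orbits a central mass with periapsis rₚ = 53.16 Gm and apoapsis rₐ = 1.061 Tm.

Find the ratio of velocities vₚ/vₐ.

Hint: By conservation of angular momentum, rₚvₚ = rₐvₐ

Convert to SI: rₚ = 53.16 Gm = 5.316e+10 m; rₐ = 1.061 Tm = 1.061e+12 m.
Conservation of angular momentum gives rₚvₚ = rₐvₐ, so vₚ/vₐ = rₐ/rₚ.
vₚ/vₐ = 1.061e+12 / 5.316e+10 ≈ 19.96.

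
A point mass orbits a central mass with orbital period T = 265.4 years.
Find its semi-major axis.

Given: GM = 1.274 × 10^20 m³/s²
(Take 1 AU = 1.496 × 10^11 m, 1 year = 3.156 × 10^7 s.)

Convert to SI: T = 265.4 years = 8.37602e+09 s.
Invert Kepler's third law: a = (GM · T² / (4π²))^(1/3).
Substituting T = 8.37602e+09 s and GM = 1.274e+20 m³/s²:
a = (1.274e+20 · (8.37602e+09)² / (4π²))^(1/3) m
a ≈ 6.095e+12 m = 40.74 AU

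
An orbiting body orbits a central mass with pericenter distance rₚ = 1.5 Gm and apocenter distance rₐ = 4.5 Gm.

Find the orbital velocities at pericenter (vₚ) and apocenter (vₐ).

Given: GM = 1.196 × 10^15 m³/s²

Convert to SI: rₚ = 1.5 Gm = 1.5e+09 m; rₐ = 4.5 Gm = 4.5e+09 m.
Use the vis-viva equation v² = GM(2/r − 1/a) with a = (rₚ + rₐ)/2 = (1.5e+09 + 4.5e+09)/2 = 3e+09 m.
vₚ = √(GM · (2/rₚ − 1/a)) = √(1.196e+15 · (2/1.5e+09 − 1/3e+09)) m/s ≈ 1094 m/s = 1.094 km/s.
vₐ = √(GM · (2/rₐ − 1/a)) = √(1.196e+15 · (2/4.5e+09 − 1/3e+09)) m/s ≈ 364.5 m/s = 364.5 m/s.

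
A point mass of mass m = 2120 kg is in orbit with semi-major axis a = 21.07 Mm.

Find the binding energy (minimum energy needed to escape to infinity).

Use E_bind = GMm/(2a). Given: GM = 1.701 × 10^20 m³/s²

Convert to SI: a = 21.07 Mm = 2.107e+07 m.
Total orbital energy is E = −GMm/(2a); binding energy is E_bind = −E = GMm/(2a).
E_bind = 1.701e+20 · 2120 / (2 · 2.107e+07) J ≈ 8.557e+15 J = 8.557 PJ.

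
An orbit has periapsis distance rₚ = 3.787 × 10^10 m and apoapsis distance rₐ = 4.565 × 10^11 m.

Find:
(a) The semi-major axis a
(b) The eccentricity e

(a) a = (rₚ + rₐ) / 2 = (3.787e+10 + 4.565e+11) / 2 ≈ 2.472e+11 m = 2.472 × 10^11 m.
(b) e = (rₐ − rₚ) / (rₐ + rₚ) = (4.565e+11 − 3.787e+10) / (4.565e+11 + 3.787e+10) ≈ 0.8468.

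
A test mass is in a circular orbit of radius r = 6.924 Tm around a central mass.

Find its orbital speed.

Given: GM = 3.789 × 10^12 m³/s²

Convert to SI: r = 6.924 Tm = 6.924e+12 m.
For a circular orbit, gravity supplies the centripetal force, so v = √(GM / r).
v = √(3.789e+12 / 6.924e+12) m/s ≈ 0.7397 m/s = 0.7397 m/s.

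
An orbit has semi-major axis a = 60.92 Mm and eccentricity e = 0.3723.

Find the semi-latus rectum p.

Convert to SI: a = 60.92 Mm = 6.092e+07 m.
p = a (1 − e²).
p = 6.092e+07 · (1 − (0.3723)²) = 6.092e+07 · 0.861393 ≈ 5.248e+07 m = 52.48 Mm.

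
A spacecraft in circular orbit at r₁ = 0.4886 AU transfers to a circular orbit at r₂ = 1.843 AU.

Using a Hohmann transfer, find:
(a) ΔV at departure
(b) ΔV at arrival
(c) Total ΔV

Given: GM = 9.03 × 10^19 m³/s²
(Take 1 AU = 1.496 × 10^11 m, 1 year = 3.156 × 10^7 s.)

Convert to SI: r₁ = 0.4886 AU = 7.30946e+10 m; r₂ = 1.843 AU = 2.75713e+11 m.
Transfer semi-major axis: a_t = (r₁ + r₂)/2 = (7.30946e+10 + 2.75713e+11)/2 = 1.74404e+11 m.
Circular speeds: v₁ = √(GM/r₁) = 35148.1 m/s, v₂ = √(GM/r₂) = 18097.4 m/s.
Transfer speeds (vis-viva v² = GM(2/r − 1/a_t)): v₁ᵗ = 44192.8 m/s, v₂ᵗ = 11716 m/s.
(a) ΔV₁ = |v₁ᵗ − v₁| ≈ 9045 m/s = 1.908 AU/year.
(b) ΔV₂ = |v₂ − v₂ᵗ| ≈ 6381 m/s = 1.346 AU/year.
(c) ΔV_total = ΔV₁ + ΔV₂ ≈ 1.543e+04 m/s = 3.254 AU/year.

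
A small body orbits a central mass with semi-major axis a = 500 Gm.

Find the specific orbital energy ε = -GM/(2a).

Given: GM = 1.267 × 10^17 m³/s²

Convert to SI: a = 500 Gm = 5e+11 m.
ε = −GM / (2a).
ε = −1.267e+17 / (2 · 5e+11) J/kg ≈ -1.267e+05 J/kg = -126.7 kJ/kg.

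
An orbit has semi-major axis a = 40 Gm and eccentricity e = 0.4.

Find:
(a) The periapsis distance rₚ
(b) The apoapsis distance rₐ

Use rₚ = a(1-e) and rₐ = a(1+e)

Convert to SI: a = 40 Gm = 4e+10 m.
(a) rₚ = a(1 − e) = 4e+10 · (1 − 0.4) = 4e+10 · 0.6 ≈ 2.4e+10 m = 24 Gm.
(b) rₐ = a(1 + e) = 4e+10 · (1 + 0.4) = 4e+10 · 1.4 ≈ 5.6e+10 m = 56 Gm.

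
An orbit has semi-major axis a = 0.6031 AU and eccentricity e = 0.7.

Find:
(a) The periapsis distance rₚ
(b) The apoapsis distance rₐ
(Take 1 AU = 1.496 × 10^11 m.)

Convert to SI: a = 0.6031 AU = 9.02238e+10 m.
(a) rₚ = a(1 − e) = 9.02238e+10 · (1 − 0.7) = 9.02238e+10 · 0.3 ≈ 2.707e+10 m = 0.1809 AU.
(b) rₐ = a(1 + e) = 9.02238e+10 · (1 + 0.7) = 9.02238e+10 · 1.7 ≈ 1.534e+11 m = 1.025 AU.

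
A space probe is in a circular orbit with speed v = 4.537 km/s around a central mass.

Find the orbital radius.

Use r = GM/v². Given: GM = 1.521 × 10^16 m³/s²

Convert to SI: v = 4.537 km/s = 4537 m/s.
For a circular orbit, v² = GM / r, so r = GM / v².
r = 1.521e+16 / (4537)² m ≈ 7.389e+08 m = 7.389 × 10^8 m.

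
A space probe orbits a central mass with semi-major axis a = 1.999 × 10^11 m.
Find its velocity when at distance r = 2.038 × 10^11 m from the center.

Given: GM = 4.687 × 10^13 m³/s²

Vis-viva: v = √(GM · (2/r − 1/a)).
2/r − 1/a = 2/2.038e+11 − 1/1.999e+11 = 4.81104e-12 m⁻¹.
v = √(4.687e+13 · 4.81104e-12) m/s ≈ 15.02 m/s = 15.02 m/s.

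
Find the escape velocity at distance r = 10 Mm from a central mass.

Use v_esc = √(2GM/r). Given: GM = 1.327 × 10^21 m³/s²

Convert to SI: r = 10 Mm = 1e+07 m.
Escape velocity comes from setting total energy to zero: ½v² − GM/r = 0 ⇒ v_esc = √(2GM / r).
v_esc = √(2 · 1.327e+21 / 1e+07) m/s ≈ 1.629e+07 m/s = 1.629e+04 km/s.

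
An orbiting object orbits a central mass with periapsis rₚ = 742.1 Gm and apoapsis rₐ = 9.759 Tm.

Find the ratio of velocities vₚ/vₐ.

Convert to SI: rₚ = 742.1 Gm = 7.421e+11 m; rₐ = 9.759 Tm = 9.759e+12 m.
Conservation of angular momentum gives rₚvₚ = rₐvₐ, so vₚ/vₐ = rₐ/rₚ.
vₚ/vₐ = 9.759e+12 / 7.421e+11 ≈ 13.15.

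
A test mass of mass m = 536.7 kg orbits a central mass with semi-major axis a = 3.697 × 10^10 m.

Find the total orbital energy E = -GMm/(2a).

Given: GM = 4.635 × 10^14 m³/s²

E = −GMm / (2a).
E = −4.635e+14 · 536.7 / (2 · 3.697e+10) J ≈ -3.364e+06 J = -3.364 MJ.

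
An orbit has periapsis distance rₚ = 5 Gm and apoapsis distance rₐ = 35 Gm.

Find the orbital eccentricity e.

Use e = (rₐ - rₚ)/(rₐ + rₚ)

Convert to SI: rₚ = 5 Gm = 5e+09 m; rₐ = 35 Gm = 3.5e+10 m.
e = (rₐ − rₚ) / (rₐ + rₚ).
e = (3.5e+10 − 5e+09) / (3.5e+10 + 5e+09) = 3e+10 / 4e+10 ≈ 0.75.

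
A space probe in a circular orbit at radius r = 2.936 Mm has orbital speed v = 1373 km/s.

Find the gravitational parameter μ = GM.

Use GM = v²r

Convert to SI: r = 2.936 Mm = 2.936e+06 m; v = 1373 km/s = 1.373e+06 m/s.
For a circular orbit v² = GM/r, so GM = v² · r.
GM = (1.373e+06)² · 2.936e+06 m³/s² ≈ 5.535e+18 m³/s² = 5.535 × 10^18 m³/s².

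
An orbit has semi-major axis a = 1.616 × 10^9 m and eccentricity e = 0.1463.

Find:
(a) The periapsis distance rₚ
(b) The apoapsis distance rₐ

(a) rₚ = a(1 − e) = 1.616e+09 · (1 − 0.1463) = 1.616e+09 · 0.8537 ≈ 1.38e+09 m = 1.38 × 10^9 m.
(b) rₐ = a(1 + e) = 1.616e+09 · (1 + 0.1463) = 1.616e+09 · 1.1463 ≈ 1.852e+09 m = 1.852 × 10^9 m.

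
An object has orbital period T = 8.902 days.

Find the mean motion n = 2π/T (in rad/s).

Convert to SI: T = 8.902 days = 769133 s.
n = 2π / T.
n = 2π / 769133 s ≈ 8.169e-06 rad/s.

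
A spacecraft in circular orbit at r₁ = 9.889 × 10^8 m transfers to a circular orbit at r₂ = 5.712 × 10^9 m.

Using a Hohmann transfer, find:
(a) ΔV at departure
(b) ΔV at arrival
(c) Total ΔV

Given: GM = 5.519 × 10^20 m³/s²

Transfer semi-major axis: a_t = (r₁ + r₂)/2 = (9.889e+08 + 5.712e+09)/2 = 3.35045e+09 m.
Circular speeds: v₁ = √(GM/r₁) = 747057 m/s, v₂ = √(GM/r₂) = 310839 m/s.
Transfer speeds (vis-viva v² = GM(2/r − 1/a_t)): v₁ᵗ = 975431 m/s, v₂ᵗ = 168873 m/s.
(a) ΔV₁ = |v₁ᵗ − v₁| ≈ 2.284e+05 m/s = 228.4 km/s.
(b) ΔV₂ = |v₂ − v₂ᵗ| ≈ 1.42e+05 m/s = 142 km/s.
(c) ΔV_total = ΔV₁ + ΔV₂ ≈ 3.703e+05 m/s = 370.3 km/s.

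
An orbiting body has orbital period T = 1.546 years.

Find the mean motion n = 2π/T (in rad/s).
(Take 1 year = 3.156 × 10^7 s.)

Convert to SI: T = 1.546 years = 4.87918e+07 s.
n = 2π / T.
n = 2π / 4.87918e+07 s ≈ 1.288e-07 rad/s.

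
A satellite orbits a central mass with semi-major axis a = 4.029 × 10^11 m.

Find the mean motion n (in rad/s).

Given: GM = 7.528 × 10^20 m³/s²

n = √(GM / a³).
n = √(7.528e+20 / (4.029e+11)³) rad/s ≈ 1.073e-07 rad/s.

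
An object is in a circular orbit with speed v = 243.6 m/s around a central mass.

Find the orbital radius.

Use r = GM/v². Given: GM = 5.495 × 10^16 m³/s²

For a circular orbit, v² = GM / r, so r = GM / v².
r = 5.495e+16 / (243.6)² m ≈ 9.26e+11 m = 9.26 × 10^11 m.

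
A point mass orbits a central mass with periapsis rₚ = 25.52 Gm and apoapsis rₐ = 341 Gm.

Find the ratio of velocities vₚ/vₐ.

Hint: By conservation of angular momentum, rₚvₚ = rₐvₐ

Convert to SI: rₚ = 25.52 Gm = 2.552e+10 m; rₐ = 341 Gm = 3.41e+11 m.
Conservation of angular momentum gives rₚvₚ = rₐvₐ, so vₚ/vₐ = rₐ/rₚ.
vₚ/vₐ = 3.41e+11 / 2.552e+10 ≈ 13.36.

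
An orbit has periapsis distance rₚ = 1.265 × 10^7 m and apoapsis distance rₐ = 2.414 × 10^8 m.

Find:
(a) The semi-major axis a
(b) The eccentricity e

(a) a = (rₚ + rₐ) / 2 = (1.265e+07 + 2.414e+08) / 2 ≈ 1.27e+08 m = 1.27 × 10^8 m.
(b) e = (rₐ − rₚ) / (rₐ + rₚ) = (2.414e+08 − 1.265e+07) / (2.414e+08 + 1.265e+07) ≈ 0.9004.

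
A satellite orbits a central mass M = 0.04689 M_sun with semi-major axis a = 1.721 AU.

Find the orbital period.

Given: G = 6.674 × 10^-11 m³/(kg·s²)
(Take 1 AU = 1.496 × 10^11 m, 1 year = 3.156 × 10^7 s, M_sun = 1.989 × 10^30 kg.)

Convert to SI: a = 1.721 AU = 2.57462e+11 m; M = 0.04689 M_sun = 9.32642e+28 kg.
GM = G · M = 6.674e-11 · 9.32642e+28 = 6.22445e+18 m³/s².
Kepler's third law: T = 2π √(a³ / GM).
Substituting a = 2.57462e+11 m and GM = 6.22445e+18 m³/s²:
T = 2π √((2.57462e+11)³ / 6.22445e+18) s
T ≈ 3.29e+08 s = 10.42 years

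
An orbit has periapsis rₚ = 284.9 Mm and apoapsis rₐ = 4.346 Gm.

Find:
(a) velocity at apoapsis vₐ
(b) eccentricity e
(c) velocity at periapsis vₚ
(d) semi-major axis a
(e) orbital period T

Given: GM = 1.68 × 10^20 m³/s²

Convert to SI: rₚ = 284.9 Mm = 2.849e+08 m; rₐ = 4.346 Gm = 4.346e+09 m.
(a) With a = (rₚ + rₐ)/2 = 2.31545e+09 m, vₐ = √(GM (2/rₐ − 1/a)) = √(1.68e+20 · (2/4.346e+09 − 1/2.31545e+09)) m/s ≈ 6.897e+04 m/s
(b) e = (rₐ − rₚ)/(rₐ + rₚ) = (4.346e+09 − 2.849e+08)/(4.346e+09 + 2.849e+08) ≈ 0.877
(c) With a = (rₚ + rₐ)/2 = 2.31545e+09 m, vₚ = √(GM (2/rₚ − 1/a)) = √(1.68e+20 · (2/2.849e+08 − 1/2.31545e+09)) m/s ≈ 1.052e+06 m/s
(d) a = (rₚ + rₐ)/2 = (2.849e+08 + 4.346e+09)/2 ≈ 2.315e+09 m
(e) With a = (rₚ + rₐ)/2 = 2.31545e+09 m, T = 2π √(a³/GM) = 2π √((2.31545e+09)³/1.68e+20) s ≈ 5.401e+04 s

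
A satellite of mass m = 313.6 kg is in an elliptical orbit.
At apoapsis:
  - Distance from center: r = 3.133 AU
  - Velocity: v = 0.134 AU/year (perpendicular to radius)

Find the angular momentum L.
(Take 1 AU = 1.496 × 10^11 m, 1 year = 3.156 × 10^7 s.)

Convert to SI: r = 3.133 AU = 4.68697e+11 m; v = 0.134 AU/year = 635.184 m/s.
Since v is perpendicular to r, L = m · v · r.
L = 313.6 · 635.184 · 4.68697e+11 kg·m²/s ≈ 9.336e+16 kg·m²/s.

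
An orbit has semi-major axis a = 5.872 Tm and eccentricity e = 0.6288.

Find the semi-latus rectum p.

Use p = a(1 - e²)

Convert to SI: a = 5.872 Tm = 5.872e+12 m.
p = a (1 − e²).
p = 5.872e+12 · (1 − (0.6288)²) = 5.872e+12 · 0.604611 ≈ 3.55e+12 m = 3.55 Tm.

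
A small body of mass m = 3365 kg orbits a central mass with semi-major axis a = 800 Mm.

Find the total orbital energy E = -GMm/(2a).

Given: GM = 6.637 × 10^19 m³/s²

Convert to SI: a = 800 Mm = 8e+08 m.
E = −GMm / (2a).
E = −6.637e+19 · 3365 / (2 · 8e+08) J ≈ -1.396e+14 J = -139.6 TJ.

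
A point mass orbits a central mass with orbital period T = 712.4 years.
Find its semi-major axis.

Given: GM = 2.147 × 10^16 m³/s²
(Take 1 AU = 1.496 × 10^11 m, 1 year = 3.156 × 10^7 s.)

Convert to SI: T = 712.4 years = 2.24833e+10 s.
Invert Kepler's third law: a = (GM · T² / (4π²))^(1/3).
Substituting T = 2.24833e+10 s and GM = 2.147e+16 m³/s²:
a = (2.147e+16 · (2.24833e+10)² / (4π²))^(1/3) m
a ≈ 6.502e+11 m = 4.346 AU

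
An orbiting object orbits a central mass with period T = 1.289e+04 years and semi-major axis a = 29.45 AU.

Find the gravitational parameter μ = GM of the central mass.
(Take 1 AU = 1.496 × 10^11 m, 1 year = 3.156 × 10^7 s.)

Convert to SI: T = 1.289e+04 years = 4.06808e+11 s; a = 29.45 AU = 4.40572e+12 m.
GM = 4π² · a³ / T².
GM = 4π² · (4.40572e+12)³ / (4.06808e+11)² m³/s² ≈ 2.04e+16 m³/s² = 2.04 × 10^16 m³/s².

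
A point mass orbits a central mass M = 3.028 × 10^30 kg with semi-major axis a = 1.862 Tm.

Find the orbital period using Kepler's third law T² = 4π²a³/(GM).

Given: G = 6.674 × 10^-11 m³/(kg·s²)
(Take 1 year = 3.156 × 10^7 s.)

Convert to SI: a = 1.862 Tm = 1.862e+12 m.
GM = G · M = 6.674e-11 · 3.028e+30 = 2.02089e+20 m³/s².
Kepler's third law: T = 2π √(a³ / GM).
Substituting a = 1.862e+12 m and GM = 2.02089e+20 m³/s²:
T = 2π √((1.862e+12)³ / 2.02089e+20) s
T ≈ 1.123e+09 s = 35.58 years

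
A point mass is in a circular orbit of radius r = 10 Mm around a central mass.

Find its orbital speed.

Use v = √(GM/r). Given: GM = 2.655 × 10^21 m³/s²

Convert to SI: r = 10 Mm = 1e+07 m.
For a circular orbit, gravity supplies the centripetal force, so v = √(GM / r).
v = √(2.655e+21 / 1e+07) m/s ≈ 1.629e+07 m/s = 1.629e+04 km/s.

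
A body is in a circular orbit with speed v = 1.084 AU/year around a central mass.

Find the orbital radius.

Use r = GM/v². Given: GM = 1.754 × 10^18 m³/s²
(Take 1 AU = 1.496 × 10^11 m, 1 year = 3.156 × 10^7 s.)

Convert to SI: v = 1.084 AU/year = 5138.35 m/s.
For a circular orbit, v² = GM / r, so r = GM / v².
r = 1.754e+18 / (5138.35)² m ≈ 6.643e+10 m = 0.4441 AU.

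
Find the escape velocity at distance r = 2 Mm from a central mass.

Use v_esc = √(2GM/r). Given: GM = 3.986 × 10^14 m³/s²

Convert to SI: r = 2 Mm = 2e+06 m.
Escape velocity comes from setting total energy to zero: ½v² − GM/r = 0 ⇒ v_esc = √(2GM / r).
v_esc = √(2 · 3.986e+14 / 2e+06) m/s ≈ 1.996e+04 m/s = 19.96 km/s.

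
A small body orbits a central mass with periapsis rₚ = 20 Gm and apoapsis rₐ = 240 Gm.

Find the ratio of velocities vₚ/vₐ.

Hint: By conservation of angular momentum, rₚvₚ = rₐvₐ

Convert to SI: rₚ = 20 Gm = 2e+10 m; rₐ = 240 Gm = 2.4e+11 m.
Conservation of angular momentum gives rₚvₚ = rₐvₐ, so vₚ/vₐ = rₐ/rₚ.
vₚ/vₐ = 2.4e+11 / 2e+10 ≈ 12.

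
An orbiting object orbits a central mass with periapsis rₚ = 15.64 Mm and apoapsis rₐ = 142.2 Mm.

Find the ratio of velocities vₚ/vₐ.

Convert to SI: rₚ = 15.64 Mm = 1.564e+07 m; rₐ = 142.2 Mm = 1.422e+08 m.
Conservation of angular momentum gives rₚvₚ = rₐvₐ, so vₚ/vₐ = rₐ/rₚ.
vₚ/vₐ = 1.422e+08 / 1.564e+07 ≈ 9.092.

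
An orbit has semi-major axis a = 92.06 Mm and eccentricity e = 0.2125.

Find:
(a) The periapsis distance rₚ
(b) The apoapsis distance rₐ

Convert to SI: a = 92.06 Mm = 9.206e+07 m.
(a) rₚ = a(1 − e) = 9.206e+07 · (1 − 0.2125) = 9.206e+07 · 0.7875 ≈ 7.25e+07 m = 72.5 Mm.
(b) rₐ = a(1 + e) = 9.206e+07 · (1 + 0.2125) = 9.206e+07 · 1.2125 ≈ 1.116e+08 m = 111.6 Mm.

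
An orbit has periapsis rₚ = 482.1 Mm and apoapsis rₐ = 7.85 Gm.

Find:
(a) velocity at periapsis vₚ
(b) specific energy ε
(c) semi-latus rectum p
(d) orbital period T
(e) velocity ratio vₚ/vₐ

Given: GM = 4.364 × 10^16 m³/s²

Convert to SI: rₚ = 482.1 Mm = 4.821e+08 m; rₐ = 7.85 Gm = 7.85e+09 m.
(a) With a = (rₚ + rₐ)/2 = 4.16605e+09 m, vₚ = √(GM (2/rₚ − 1/a)) = √(4.364e+16 · (2/4.821e+08 − 1/4.16605e+09)) m/s ≈ 1.306e+04 m/s
(b) With a = (rₚ + rₐ)/2 = 4.16605e+09 m, ε = −GM/(2a) = −4.364e+16/(2 · 4.16605e+09) J/kg ≈ -5.238e+06 J/kg
(c) From a = (rₚ + rₐ)/2 = 4.16605e+09 m and e = (rₐ − rₚ)/(rₐ + rₚ) = 0.884279, p = a(1 − e²) = 4.16605e+09 · (1 − (0.884279)²) ≈ 9.084e+08 m
(d) With a = (rₚ + rₐ)/2 = 4.16605e+09 m, T = 2π √(a³/GM) = 2π √((4.16605e+09)³/4.364e+16) s ≈ 8.088e+06 s
(e) Conservation of angular momentum (rₚvₚ = rₐvₐ) gives vₚ/vₐ = rₐ/rₚ = 7.85e+09/4.821e+08 ≈ 16.28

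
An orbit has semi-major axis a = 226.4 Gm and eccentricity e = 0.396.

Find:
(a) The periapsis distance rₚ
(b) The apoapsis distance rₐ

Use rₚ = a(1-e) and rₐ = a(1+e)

Convert to SI: a = 226.4 Gm = 2.264e+11 m.
(a) rₚ = a(1 − e) = 2.264e+11 · (1 − 0.396) = 2.264e+11 · 0.604 ≈ 1.367e+11 m = 136.7 Gm.
(b) rₐ = a(1 + e) = 2.264e+11 · (1 + 0.396) = 2.264e+11 · 1.396 ≈ 3.161e+11 m = 316.1 Gm.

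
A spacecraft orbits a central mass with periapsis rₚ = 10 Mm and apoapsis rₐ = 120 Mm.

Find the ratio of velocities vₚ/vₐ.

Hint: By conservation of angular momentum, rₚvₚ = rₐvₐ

Convert to SI: rₚ = 10 Mm = 1e+07 m; rₐ = 120 Mm = 1.2e+08 m.
Conservation of angular momentum gives rₚvₚ = rₐvₐ, so vₚ/vₐ = rₐ/rₚ.
vₚ/vₐ = 1.2e+08 / 1e+07 ≈ 12.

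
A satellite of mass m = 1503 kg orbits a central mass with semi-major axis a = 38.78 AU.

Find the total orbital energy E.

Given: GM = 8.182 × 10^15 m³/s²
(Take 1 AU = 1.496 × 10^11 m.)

Convert to SI: a = 38.78 AU = 5.80149e+12 m.
E = −GMm / (2a).
E = −8.182e+15 · 1503 / (2 · 5.80149e+12) J ≈ -1.06e+06 J = -1.06 MJ.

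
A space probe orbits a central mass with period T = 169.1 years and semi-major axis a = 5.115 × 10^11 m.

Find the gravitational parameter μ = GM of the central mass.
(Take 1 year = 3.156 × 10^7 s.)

Convert to SI: T = 169.1 years = 5.3368e+09 s.
GM = 4π² · a³ / T².
GM = 4π² · (5.115e+11)³ / (5.3368e+09)² m³/s² ≈ 1.855e+17 m³/s² = 1.855 × 10^17 m³/s².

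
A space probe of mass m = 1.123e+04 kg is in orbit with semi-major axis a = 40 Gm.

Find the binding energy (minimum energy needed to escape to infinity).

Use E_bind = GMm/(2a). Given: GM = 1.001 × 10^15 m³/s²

Convert to SI: a = 40 Gm = 4e+10 m.
Total orbital energy is E = −GMm/(2a); binding energy is E_bind = −E = GMm/(2a).
E_bind = 1.001e+15 · 1.123e+04 / (2 · 4e+10) J ≈ 1.405e+08 J = 140.5 MJ.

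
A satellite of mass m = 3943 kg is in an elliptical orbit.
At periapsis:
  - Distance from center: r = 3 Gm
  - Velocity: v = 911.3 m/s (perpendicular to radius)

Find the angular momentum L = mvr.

Convert to SI: r = 3 Gm = 3e+09 m.
Since v is perpendicular to r, L = m · v · r.
L = 3943 · 911.3 · 3e+09 kg·m²/s ≈ 1.078e+16 kg·m²/s.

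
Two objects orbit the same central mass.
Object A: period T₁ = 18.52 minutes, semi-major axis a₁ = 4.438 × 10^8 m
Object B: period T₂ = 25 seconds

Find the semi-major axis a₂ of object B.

Convert to SI: T₁ = 18.52 minutes = 1111.2 s.
Kepler's third law: (T₁/T₂)² = (a₁/a₂)³ ⇒ a₂ = a₁ · (T₂/T₁)^(2/3).
T₂/T₁ = 25 / 1111.2 = 0.0224982.
a₂ = 4.438e+08 · (0.0224982)^(2/3) m ≈ 3.537e+07 m = 3.537 × 10^7 m.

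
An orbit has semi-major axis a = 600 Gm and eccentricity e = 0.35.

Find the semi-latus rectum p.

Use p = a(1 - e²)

Convert to SI: a = 600 Gm = 6e+11 m.
p = a (1 − e²).
p = 6e+11 · (1 − (0.35)²) = 6e+11 · 0.8775 ≈ 5.265e+11 m = 526.5 Gm.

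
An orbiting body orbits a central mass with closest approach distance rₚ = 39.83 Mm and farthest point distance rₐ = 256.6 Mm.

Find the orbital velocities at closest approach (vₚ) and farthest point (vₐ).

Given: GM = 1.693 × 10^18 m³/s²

Convert to SI: rₚ = 39.83 Mm = 3.983e+07 m; rₐ = 256.6 Mm = 2.566e+08 m.
Use the vis-viva equation v² = GM(2/r − 1/a) with a = (rₚ + rₐ)/2 = (3.983e+07 + 2.566e+08)/2 = 1.48215e+08 m.
vₚ = √(GM · (2/rₚ − 1/a)) = √(1.693e+18 · (2/3.983e+07 − 1/1.48215e+08)) m/s ≈ 2.713e+05 m/s = 271.3 km/s.
vₐ = √(GM · (2/rₐ − 1/a)) = √(1.693e+18 · (2/2.566e+08 − 1/1.48215e+08)) m/s ≈ 4.211e+04 m/s = 42.11 km/s.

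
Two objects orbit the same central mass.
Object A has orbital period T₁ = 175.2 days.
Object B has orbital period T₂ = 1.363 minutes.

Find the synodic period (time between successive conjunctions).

Convert to SI: T₁ = 175.2 days = 1.51373e+07 s; T₂ = 1.363 minutes = 81.78 s.
T_syn = |T₁ · T₂ / (T₁ − T₂)|.
T_syn = |1.51373e+07 · 81.78 / (1.51373e+07 − 81.78)| s ≈ 81.78 s = 1.363 minutes.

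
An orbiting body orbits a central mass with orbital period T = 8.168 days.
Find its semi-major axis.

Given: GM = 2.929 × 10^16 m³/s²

Convert to SI: T = 8.168 days = 705715 s.
Invert Kepler's third law: a = (GM · T² / (4π²))^(1/3).
Substituting T = 705715 s and GM = 2.929e+16 m³/s²:
a = (2.929e+16 · (705715)² / (4π²))^(1/3) m
a ≈ 7.176e+08 m = 717.6 Mm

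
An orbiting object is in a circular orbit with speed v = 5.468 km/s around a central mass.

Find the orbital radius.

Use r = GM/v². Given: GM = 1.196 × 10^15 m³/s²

Convert to SI: v = 5.468 km/s = 5468 m/s.
For a circular orbit, v² = GM / r, so r = GM / v².
r = 1.196e+15 / (5468)² m ≈ 4e+07 m = 40 Mm.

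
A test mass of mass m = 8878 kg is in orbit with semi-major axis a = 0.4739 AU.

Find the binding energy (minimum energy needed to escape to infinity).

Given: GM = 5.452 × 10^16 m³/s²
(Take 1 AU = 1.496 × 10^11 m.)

Convert to SI: a = 0.4739 AU = 7.08954e+10 m.
Total orbital energy is E = −GMm/(2a); binding energy is E_bind = −E = GMm/(2a).
E_bind = 5.452e+16 · 8878 / (2 · 7.08954e+10) J ≈ 3.414e+09 J = 3.414 GJ.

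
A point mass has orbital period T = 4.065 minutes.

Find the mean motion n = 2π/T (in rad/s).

Convert to SI: T = 4.065 minutes = 243.9 s.
n = 2π / T.
n = 2π / 243.9 s ≈ 0.02576 rad/s.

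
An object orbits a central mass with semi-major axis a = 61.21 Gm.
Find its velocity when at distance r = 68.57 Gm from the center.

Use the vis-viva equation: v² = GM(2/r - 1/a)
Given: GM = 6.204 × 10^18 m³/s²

Convert to SI: a = 61.21 Gm = 6.121e+10 m; r = 68.57 Gm = 6.857e+10 m.
Vis-viva: v = √(GM · (2/r − 1/a)).
2/r − 1/a = 2/6.857e+10 − 1/6.121e+10 = 1.28301e-11 m⁻¹.
v = √(6.204e+18 · 1.28301e-11) m/s ≈ 8922 m/s = 8.922 km/s.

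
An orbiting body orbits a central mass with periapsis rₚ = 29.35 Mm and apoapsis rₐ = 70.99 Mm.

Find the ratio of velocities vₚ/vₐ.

Convert to SI: rₚ = 29.35 Mm = 2.935e+07 m; rₐ = 70.99 Mm = 7.099e+07 m.
Conservation of angular momentum gives rₚvₚ = rₐvₐ, so vₚ/vₐ = rₐ/rₚ.
vₚ/vₐ = 7.099e+07 / 2.935e+07 ≈ 2.419.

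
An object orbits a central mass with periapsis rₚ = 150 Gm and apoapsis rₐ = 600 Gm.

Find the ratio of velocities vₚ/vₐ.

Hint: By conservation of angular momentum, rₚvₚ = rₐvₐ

Convert to SI: rₚ = 150 Gm = 1.5e+11 m; rₐ = 600 Gm = 6e+11 m.
Conservation of angular momentum gives rₚvₚ = rₐvₐ, so vₚ/vₐ = rₐ/rₚ.
vₚ/vₐ = 6e+11 / 1.5e+11 ≈ 4.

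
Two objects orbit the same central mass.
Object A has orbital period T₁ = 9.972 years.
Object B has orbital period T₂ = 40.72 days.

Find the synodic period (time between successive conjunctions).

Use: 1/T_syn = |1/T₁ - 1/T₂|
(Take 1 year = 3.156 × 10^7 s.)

Convert to SI: T₁ = 9.972 years = 3.14716e+08 s; T₂ = 40.72 days = 3.51821e+06 s.
T_syn = |T₁ · T₂ / (T₁ − T₂)|.
T_syn = |3.14716e+08 · 3.51821e+06 / (3.14716e+08 − 3.51821e+06)| s ≈ 3.558e+06 s = 41.18 days.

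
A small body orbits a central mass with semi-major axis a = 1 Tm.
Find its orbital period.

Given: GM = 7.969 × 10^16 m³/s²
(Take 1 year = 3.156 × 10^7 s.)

Convert to SI: a = 1 Tm = 1e+12 m.
Kepler's third law: T = 2π √(a³ / GM).
Substituting a = 1e+12 m and GM = 7.969e+16 m³/s²:
T = 2π √((1e+12)³ / 7.969e+16) s
T ≈ 2.226e+10 s = 705.2 years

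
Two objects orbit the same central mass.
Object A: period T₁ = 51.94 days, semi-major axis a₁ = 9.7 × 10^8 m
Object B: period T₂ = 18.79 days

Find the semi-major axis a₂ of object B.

Convert to SI: T₁ = 51.94 days = 4.48762e+06 s; T₂ = 18.79 days = 1.62346e+06 s.
Kepler's third law: (T₁/T₂)² = (a₁/a₂)³ ⇒ a₂ = a₁ · (T₂/T₁)^(2/3).
T₂/T₁ = 1.62346e+06 / 4.48762e+06 = 0.361764.
a₂ = 9.7e+08 · (0.361764)^(2/3) m ≈ 4.925e+08 m = 4.925 × 10^8 m.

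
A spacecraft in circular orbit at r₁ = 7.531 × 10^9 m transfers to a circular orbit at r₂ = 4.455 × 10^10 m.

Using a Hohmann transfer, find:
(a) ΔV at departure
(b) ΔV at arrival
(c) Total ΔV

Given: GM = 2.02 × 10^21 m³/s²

Transfer semi-major axis: a_t = (r₁ + r₂)/2 = (7.531e+09 + 4.455e+10)/2 = 2.60405e+10 m.
Circular speeds: v₁ = √(GM/r₁) = 517904 m/s, v₂ = √(GM/r₂) = 212937 m/s.
Transfer speeds (vis-viva v² = GM(2/r − 1/a_t)): v₁ᵗ = 677405 m/s, v₂ᵗ = 114513 m/s.
(a) ΔV₁ = |v₁ᵗ − v₁| ≈ 1.595e+05 m/s = 159.5 km/s.
(b) ΔV₂ = |v₂ − v₂ᵗ| ≈ 9.842e+04 m/s = 98.42 km/s.
(c) ΔV_total = ΔV₁ + ΔV₂ ≈ 2.579e+05 m/s = 257.9 km/s.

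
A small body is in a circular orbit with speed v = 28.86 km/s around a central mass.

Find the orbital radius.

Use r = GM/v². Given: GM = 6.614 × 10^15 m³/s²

Convert to SI: v = 28.86 km/s = 28860 m/s.
For a circular orbit, v² = GM / r, so r = GM / v².
r = 6.614e+15 / (28860)² m ≈ 7.941e+06 m = 7.941 × 10^6 m.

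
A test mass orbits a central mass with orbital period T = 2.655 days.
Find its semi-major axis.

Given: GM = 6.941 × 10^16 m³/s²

Convert to SI: T = 2.655 days = 229392 s.
Invert Kepler's third law: a = (GM · T² / (4π²))^(1/3).
Substituting T = 229392 s and GM = 6.941e+16 m³/s²:
a = (6.941e+16 · (229392)² / (4π²))^(1/3) m
a ≈ 4.523e+08 m = 452.3 Mm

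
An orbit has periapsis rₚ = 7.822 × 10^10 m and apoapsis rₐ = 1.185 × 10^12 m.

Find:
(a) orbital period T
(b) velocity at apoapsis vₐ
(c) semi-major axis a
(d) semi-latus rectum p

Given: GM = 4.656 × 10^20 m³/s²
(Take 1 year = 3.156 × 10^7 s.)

(a) With a = (rₚ + rₐ)/2 = 6.3161e+11 m, T = 2π √(a³/GM) = 2π √((6.3161e+11)³/4.656e+20) s ≈ 1.462e+08 s
(b) With a = (rₚ + rₐ)/2 = 6.3161e+11 m, vₐ = √(GM (2/rₐ − 1/a)) = √(4.656e+20 · (2/1.185e+12 − 1/6.3161e+11)) m/s ≈ 6976 m/s
(c) a = (rₚ + rₐ)/2 = (7.822e+10 + 1.185e+12)/2 ≈ 6.316e+11 m
(d) From a = (rₚ + rₐ)/2 = 6.3161e+11 m and e = (rₐ − rₚ)/(rₐ + rₚ) = 0.876158, p = a(1 − e²) = 6.3161e+11 · (1 − (0.876158)²) ≈ 1.468e+11 m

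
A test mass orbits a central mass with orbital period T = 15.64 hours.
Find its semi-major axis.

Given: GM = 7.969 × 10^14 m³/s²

Convert to SI: T = 15.64 hours = 56304 s.
Invert Kepler's third law: a = (GM · T² / (4π²))^(1/3).
Substituting T = 56304 s and GM = 7.969e+14 m³/s²:
a = (7.969e+14 · (56304)² / (4π²))^(1/3) m
a ≈ 4e+07 m = 40 Mm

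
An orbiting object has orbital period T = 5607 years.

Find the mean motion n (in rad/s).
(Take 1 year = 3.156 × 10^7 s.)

Convert to SI: T = 5607 years = 1.76957e+11 s.
n = 2π / T.
n = 2π / 1.76957e+11 s ≈ 3.551e-11 rad/s.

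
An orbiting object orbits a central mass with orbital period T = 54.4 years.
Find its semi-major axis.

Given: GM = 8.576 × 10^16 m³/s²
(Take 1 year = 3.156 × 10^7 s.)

Convert to SI: T = 54.4 years = 1.71686e+09 s.
Invert Kepler's third law: a = (GM · T² / (4π²))^(1/3).
Substituting T = 1.71686e+09 s and GM = 8.576e+16 m³/s²:
a = (8.576e+16 · (1.71686e+09)² / (4π²))^(1/3) m
a ≈ 1.857e+11 m = 1.857 × 10^11 m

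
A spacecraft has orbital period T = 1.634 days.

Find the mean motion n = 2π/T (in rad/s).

Convert to SI: T = 1.634 days = 141178 s.
n = 2π / T.
n = 2π / 141178 s ≈ 4.451e-05 rad/s.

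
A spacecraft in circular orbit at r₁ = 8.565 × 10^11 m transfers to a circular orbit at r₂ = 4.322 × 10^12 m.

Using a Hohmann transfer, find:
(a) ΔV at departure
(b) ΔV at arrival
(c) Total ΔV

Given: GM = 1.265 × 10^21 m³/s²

Transfer semi-major axis: a_t = (r₁ + r₂)/2 = (8.565e+11 + 4.322e+12)/2 = 2.58925e+12 m.
Circular speeds: v₁ = √(GM/r₁) = 38431 m/s, v₂ = √(GM/r₂) = 17108.1 m/s.
Transfer speeds (vis-viva v² = GM(2/r − 1/a_t)): v₁ᵗ = 49652 m/s, v₂ᵗ = 9839.65 m/s.
(a) ΔV₁ = |v₁ᵗ − v₁| ≈ 1.122e+04 m/s = 11.22 km/s.
(b) ΔV₂ = |v₂ − v₂ᵗ| ≈ 7268 m/s = 7.268 km/s.
(c) ΔV_total = ΔV₁ + ΔV₂ ≈ 1.849e+04 m/s = 18.49 km/s.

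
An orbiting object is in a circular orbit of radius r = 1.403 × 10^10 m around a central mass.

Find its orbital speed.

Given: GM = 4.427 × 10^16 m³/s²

For a circular orbit, gravity supplies the centripetal force, so v = √(GM / r).
v = √(4.427e+16 / 1.403e+10) m/s ≈ 1776 m/s = 1.776 km/s.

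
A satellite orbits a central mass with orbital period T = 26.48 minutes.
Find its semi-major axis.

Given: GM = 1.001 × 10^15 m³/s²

Convert to SI: T = 26.48 minutes = 1588.8 s.
Invert Kepler's third law: a = (GM · T² / (4π²))^(1/3).
Substituting T = 1588.8 s and GM = 1.001e+15 m³/s²:
a = (1.001e+15 · (1588.8)² / (4π²))^(1/3) m
a ≈ 4e+06 m = 4 Mm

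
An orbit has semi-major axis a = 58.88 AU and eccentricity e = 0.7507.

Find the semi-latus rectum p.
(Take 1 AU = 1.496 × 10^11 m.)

Convert to SI: a = 58.88 AU = 8.80845e+12 m.
p = a (1 − e²).
p = 8.80845e+12 · (1 − (0.7507)²) = 8.80845e+12 · 0.43645 ≈ 3.844e+12 m = 25.7 AU.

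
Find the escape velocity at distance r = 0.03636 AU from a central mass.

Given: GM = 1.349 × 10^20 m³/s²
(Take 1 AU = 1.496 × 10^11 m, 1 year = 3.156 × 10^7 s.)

Convert to SI: r = 0.03636 AU = 5.43946e+09 m.
Escape velocity comes from setting total energy to zero: ½v² − GM/r = 0 ⇒ v_esc = √(2GM / r).
v_esc = √(2 · 1.349e+20 / 5.43946e+09) m/s ≈ 2.227e+05 m/s = 46.98 AU/year.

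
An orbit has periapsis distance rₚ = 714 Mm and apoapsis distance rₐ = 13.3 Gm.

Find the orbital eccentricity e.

Convert to SI: rₚ = 714 Mm = 7.14e+08 m; rₐ = 13.3 Gm = 1.33e+10 m.
e = (rₐ − rₚ) / (rₐ + rₚ).
e = (1.33e+10 − 7.14e+08) / (1.33e+10 + 7.14e+08) = 1.2586e+10 / 1.4014e+10 ≈ 0.8981.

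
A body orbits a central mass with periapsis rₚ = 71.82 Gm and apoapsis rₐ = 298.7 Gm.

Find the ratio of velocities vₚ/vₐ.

Convert to SI: rₚ = 71.82 Gm = 7.182e+10 m; rₐ = 298.7 Gm = 2.987e+11 m.
Conservation of angular momentum gives rₚvₚ = rₐvₐ, so vₚ/vₐ = rₐ/rₚ.
vₚ/vₐ = 2.987e+11 / 7.182e+10 ≈ 4.159.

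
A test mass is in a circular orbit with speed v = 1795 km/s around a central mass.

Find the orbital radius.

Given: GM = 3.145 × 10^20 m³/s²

Convert to SI: v = 1795 km/s = 1.795e+06 m/s.
For a circular orbit, v² = GM / r, so r = GM / v².
r = 3.145e+20 / (1.795e+06)² m ≈ 9.761e+07 m = 9.761 × 10^7 m.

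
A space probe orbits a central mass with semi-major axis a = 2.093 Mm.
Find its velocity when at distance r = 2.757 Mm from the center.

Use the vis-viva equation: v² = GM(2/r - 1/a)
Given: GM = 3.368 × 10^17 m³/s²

Convert to SI: a = 2.093 Mm = 2.093e+06 m; r = 2.757 Mm = 2.757e+06 m.
Vis-viva: v = √(GM · (2/r − 1/a)).
2/r − 1/a = 2/2.757e+06 − 1/2.093e+06 = 2.47643e-07 m⁻¹.
v = √(3.368e+17 · 2.47643e-07) m/s ≈ 2.888e+05 m/s = 288.8 km/s.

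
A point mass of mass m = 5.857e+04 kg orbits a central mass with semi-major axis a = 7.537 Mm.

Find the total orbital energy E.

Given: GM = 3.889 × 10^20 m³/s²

Convert to SI: a = 7.537 Mm = 7.537e+06 m.
E = −GMm / (2a).
E = −3.889e+20 · 5.857e+04 / (2 · 7.537e+06) J ≈ -1.511e+18 J = -1.511 EJ.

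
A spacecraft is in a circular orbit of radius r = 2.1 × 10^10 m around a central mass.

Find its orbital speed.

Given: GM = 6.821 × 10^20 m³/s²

For a circular orbit, gravity supplies the centripetal force, so v = √(GM / r).
v = √(6.821e+20 / 2.1e+10) m/s ≈ 1.802e+05 m/s = 180.2 km/s.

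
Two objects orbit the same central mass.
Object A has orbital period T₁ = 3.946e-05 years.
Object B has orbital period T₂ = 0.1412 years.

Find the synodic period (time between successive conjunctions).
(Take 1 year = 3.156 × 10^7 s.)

Convert to SI: T₁ = 3.946e-05 years = 1245.36 s; T₂ = 0.1412 years = 4.45627e+06 s.
T_syn = |T₁ · T₂ / (T₁ − T₂)|.
T_syn = |1245.36 · 4.45627e+06 / (1245.36 − 4.45627e+06)| s ≈ 1246 s = 3.947e-05 years.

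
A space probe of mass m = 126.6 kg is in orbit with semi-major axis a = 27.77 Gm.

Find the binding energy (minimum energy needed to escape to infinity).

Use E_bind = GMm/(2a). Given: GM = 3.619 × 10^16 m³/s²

Convert to SI: a = 27.77 Gm = 2.777e+10 m.
Total orbital energy is E = −GMm/(2a); binding energy is E_bind = −E = GMm/(2a).
E_bind = 3.619e+16 · 126.6 / (2 · 2.777e+10) J ≈ 8.249e+07 J = 82.49 MJ.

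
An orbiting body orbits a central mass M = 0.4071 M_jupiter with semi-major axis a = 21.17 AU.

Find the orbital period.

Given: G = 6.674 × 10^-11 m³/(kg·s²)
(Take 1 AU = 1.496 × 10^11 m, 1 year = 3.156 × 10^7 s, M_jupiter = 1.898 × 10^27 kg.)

Convert to SI: a = 21.17 AU = 3.16703e+12 m; M = 0.4071 M_jupiter = 7.72676e+26 kg.
GM = G · M = 6.674e-11 · 7.72676e+26 = 5.15684e+16 m³/s².
Kepler's third law: T = 2π √(a³ / GM).
Substituting a = 3.16703e+12 m and GM = 5.15684e+16 m³/s²:
T = 2π √((3.16703e+12)³ / 5.15684e+16) s
T ≈ 1.559e+11 s = 4941 years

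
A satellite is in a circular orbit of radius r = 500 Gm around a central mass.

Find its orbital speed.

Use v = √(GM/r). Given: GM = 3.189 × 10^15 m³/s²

Convert to SI: r = 500 Gm = 5e+11 m.
For a circular orbit, gravity supplies the centripetal force, so v = √(GM / r).
v = √(3.189e+15 / 5e+11) m/s ≈ 79.86 m/s = 79.86 m/s.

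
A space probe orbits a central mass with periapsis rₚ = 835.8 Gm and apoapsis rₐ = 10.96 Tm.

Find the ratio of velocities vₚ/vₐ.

Convert to SI: rₚ = 835.8 Gm = 8.358e+11 m; rₐ = 10.96 Tm = 1.096e+13 m.
Conservation of angular momentum gives rₚvₚ = rₐvₐ, so vₚ/vₐ = rₐ/rₚ.
vₚ/vₐ = 1.096e+13 / 8.358e+11 ≈ 13.11.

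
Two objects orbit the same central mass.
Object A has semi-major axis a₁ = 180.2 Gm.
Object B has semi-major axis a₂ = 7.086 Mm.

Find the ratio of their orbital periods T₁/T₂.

Convert to SI: a₁ = 180.2 Gm = 1.802e+11 m; a₂ = 7.086 Mm = 7.086e+06 m.
From Kepler's third law, (T₁/T₂)² = (a₁/a₂)³, so T₁/T₂ = (a₁/a₂)^(3/2).
a₁/a₂ = 1.802e+11 / 7.086e+06 = 25430.4.
T₁/T₂ = (25430.4)^(3/2) ≈ 4.055e+06.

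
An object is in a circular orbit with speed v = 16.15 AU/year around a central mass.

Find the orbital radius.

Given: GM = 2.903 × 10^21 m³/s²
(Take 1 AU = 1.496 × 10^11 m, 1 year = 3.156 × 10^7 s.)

Convert to SI: v = 16.15 AU/year = 76553.9 m/s.
For a circular orbit, v² = GM / r, so r = GM / v².
r = 2.903e+21 / (76553.9)² m ≈ 4.954e+11 m = 3.311 AU.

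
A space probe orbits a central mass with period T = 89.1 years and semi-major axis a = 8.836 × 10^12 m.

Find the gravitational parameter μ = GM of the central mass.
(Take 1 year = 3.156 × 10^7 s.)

Convert to SI: T = 89.1 years = 2.812e+09 s.
GM = 4π² · a³ / T².
GM = 4π² · (8.836e+12)³ / (2.812e+09)² m³/s² ≈ 3.444e+21 m³/s² = 3.444 × 10^21 m³/s².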